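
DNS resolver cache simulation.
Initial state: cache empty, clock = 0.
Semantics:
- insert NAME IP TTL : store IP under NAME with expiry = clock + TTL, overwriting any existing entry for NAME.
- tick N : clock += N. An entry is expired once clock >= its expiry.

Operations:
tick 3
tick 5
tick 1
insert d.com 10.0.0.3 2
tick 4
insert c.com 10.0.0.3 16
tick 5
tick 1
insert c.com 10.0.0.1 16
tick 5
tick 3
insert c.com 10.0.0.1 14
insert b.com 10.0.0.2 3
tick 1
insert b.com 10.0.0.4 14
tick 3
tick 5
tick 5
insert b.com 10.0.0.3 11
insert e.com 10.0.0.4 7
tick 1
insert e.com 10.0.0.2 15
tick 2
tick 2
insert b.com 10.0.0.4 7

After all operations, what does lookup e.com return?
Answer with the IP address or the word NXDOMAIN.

Op 1: tick 3 -> clock=3.
Op 2: tick 5 -> clock=8.
Op 3: tick 1 -> clock=9.
Op 4: insert d.com -> 10.0.0.3 (expiry=9+2=11). clock=9
Op 5: tick 4 -> clock=13. purged={d.com}
Op 6: insert c.com -> 10.0.0.3 (expiry=13+16=29). clock=13
Op 7: tick 5 -> clock=18.
Op 8: tick 1 -> clock=19.
Op 9: insert c.com -> 10.0.0.1 (expiry=19+16=35). clock=19
Op 10: tick 5 -> clock=24.
Op 11: tick 3 -> clock=27.
Op 12: insert c.com -> 10.0.0.1 (expiry=27+14=41). clock=27
Op 13: insert b.com -> 10.0.0.2 (expiry=27+3=30). clock=27
Op 14: tick 1 -> clock=28.
Op 15: insert b.com -> 10.0.0.4 (expiry=28+14=42). clock=28
Op 16: tick 3 -> clock=31.
Op 17: tick 5 -> clock=36.
Op 18: tick 5 -> clock=41. purged={c.com}
Op 19: insert b.com -> 10.0.0.3 (expiry=41+11=52). clock=41
Op 20: insert e.com -> 10.0.0.4 (expiry=41+7=48). clock=41
Op 21: tick 1 -> clock=42.
Op 22: insert e.com -> 10.0.0.2 (expiry=42+15=57). clock=42
Op 23: tick 2 -> clock=44.
Op 24: tick 2 -> clock=46.
Op 25: insert b.com -> 10.0.0.4 (expiry=46+7=53). clock=46
lookup e.com: present, ip=10.0.0.2 expiry=57 > clock=46

Answer: 10.0.0.2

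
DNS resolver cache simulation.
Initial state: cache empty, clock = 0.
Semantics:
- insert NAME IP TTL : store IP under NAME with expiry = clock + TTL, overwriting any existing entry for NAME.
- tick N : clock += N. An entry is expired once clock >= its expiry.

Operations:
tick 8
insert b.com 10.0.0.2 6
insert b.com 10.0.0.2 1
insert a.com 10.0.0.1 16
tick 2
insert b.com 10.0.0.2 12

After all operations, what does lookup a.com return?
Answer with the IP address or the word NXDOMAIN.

Op 1: tick 8 -> clock=8.
Op 2: insert b.com -> 10.0.0.2 (expiry=8+6=14). clock=8
Op 3: insert b.com -> 10.0.0.2 (expiry=8+1=9). clock=8
Op 4: insert a.com -> 10.0.0.1 (expiry=8+16=24). clock=8
Op 5: tick 2 -> clock=10. purged={b.com}
Op 6: insert b.com -> 10.0.0.2 (expiry=10+12=22). clock=10
lookup a.com: present, ip=10.0.0.1 expiry=24 > clock=10

Answer: 10.0.0.1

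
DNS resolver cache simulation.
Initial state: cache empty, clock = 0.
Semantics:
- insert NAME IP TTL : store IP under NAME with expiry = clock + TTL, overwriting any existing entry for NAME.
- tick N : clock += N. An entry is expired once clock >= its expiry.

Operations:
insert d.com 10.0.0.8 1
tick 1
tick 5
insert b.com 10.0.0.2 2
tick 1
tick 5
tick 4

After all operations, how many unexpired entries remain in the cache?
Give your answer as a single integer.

Op 1: insert d.com -> 10.0.0.8 (expiry=0+1=1). clock=0
Op 2: tick 1 -> clock=1. purged={d.com}
Op 3: tick 5 -> clock=6.
Op 4: insert b.com -> 10.0.0.2 (expiry=6+2=8). clock=6
Op 5: tick 1 -> clock=7.
Op 6: tick 5 -> clock=12. purged={b.com}
Op 7: tick 4 -> clock=16.
Final cache (unexpired): {} -> size=0

Answer: 0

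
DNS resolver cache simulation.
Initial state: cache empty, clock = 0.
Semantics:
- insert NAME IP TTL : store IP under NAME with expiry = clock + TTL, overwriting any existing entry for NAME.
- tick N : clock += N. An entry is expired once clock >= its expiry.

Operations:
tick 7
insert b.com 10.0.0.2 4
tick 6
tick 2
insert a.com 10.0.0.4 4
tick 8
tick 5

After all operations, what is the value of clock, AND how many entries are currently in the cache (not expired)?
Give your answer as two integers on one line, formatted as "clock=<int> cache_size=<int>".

Op 1: tick 7 -> clock=7.
Op 2: insert b.com -> 10.0.0.2 (expiry=7+4=11). clock=7
Op 3: tick 6 -> clock=13. purged={b.com}
Op 4: tick 2 -> clock=15.
Op 5: insert a.com -> 10.0.0.4 (expiry=15+4=19). clock=15
Op 6: tick 8 -> clock=23. purged={a.com}
Op 7: tick 5 -> clock=28.
Final clock = 28
Final cache (unexpired): {} -> size=0

Answer: clock=28 cache_size=0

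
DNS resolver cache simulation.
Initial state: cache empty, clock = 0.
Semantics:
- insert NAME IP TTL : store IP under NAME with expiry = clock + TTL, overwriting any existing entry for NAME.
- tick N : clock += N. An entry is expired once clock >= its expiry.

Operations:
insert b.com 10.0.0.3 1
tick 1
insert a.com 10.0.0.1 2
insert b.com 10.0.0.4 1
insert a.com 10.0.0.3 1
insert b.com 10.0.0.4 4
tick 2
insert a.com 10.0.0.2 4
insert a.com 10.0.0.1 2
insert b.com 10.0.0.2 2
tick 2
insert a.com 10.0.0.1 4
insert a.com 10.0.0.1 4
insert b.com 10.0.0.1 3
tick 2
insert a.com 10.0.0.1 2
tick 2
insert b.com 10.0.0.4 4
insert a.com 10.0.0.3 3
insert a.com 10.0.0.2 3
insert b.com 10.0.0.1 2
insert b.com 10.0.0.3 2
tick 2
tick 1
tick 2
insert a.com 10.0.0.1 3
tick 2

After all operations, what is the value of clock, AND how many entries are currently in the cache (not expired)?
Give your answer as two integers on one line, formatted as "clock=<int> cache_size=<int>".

Op 1: insert b.com -> 10.0.0.3 (expiry=0+1=1). clock=0
Op 2: tick 1 -> clock=1. purged={b.com}
Op 3: insert a.com -> 10.0.0.1 (expiry=1+2=3). clock=1
Op 4: insert b.com -> 10.0.0.4 (expiry=1+1=2). clock=1
Op 5: insert a.com -> 10.0.0.3 (expiry=1+1=2). clock=1
Op 6: insert b.com -> 10.0.0.4 (expiry=1+4=5). clock=1
Op 7: tick 2 -> clock=3. purged={a.com}
Op 8: insert a.com -> 10.0.0.2 (expiry=3+4=7). clock=3
Op 9: insert a.com -> 10.0.0.1 (expiry=3+2=5). clock=3
Op 10: insert b.com -> 10.0.0.2 (expiry=3+2=5). clock=3
Op 11: tick 2 -> clock=5. purged={a.com,b.com}
Op 12: insert a.com -> 10.0.0.1 (expiry=5+4=9). clock=5
Op 13: insert a.com -> 10.0.0.1 (expiry=5+4=9). clock=5
Op 14: insert b.com -> 10.0.0.1 (expiry=5+3=8). clock=5
Op 15: tick 2 -> clock=7.
Op 16: insert a.com -> 10.0.0.1 (expiry=7+2=9). clock=7
Op 17: tick 2 -> clock=9. purged={a.com,b.com}
Op 18: insert b.com -> 10.0.0.4 (expiry=9+4=13). clock=9
Op 19: insert a.com -> 10.0.0.3 (expiry=9+3=12). clock=9
Op 20: insert a.com -> 10.0.0.2 (expiry=9+3=12). clock=9
Op 21: insert b.com -> 10.0.0.1 (expiry=9+2=11). clock=9
Op 22: insert b.com -> 10.0.0.3 (expiry=9+2=11). clock=9
Op 23: tick 2 -> clock=11. purged={b.com}
Op 24: tick 1 -> clock=12. purged={a.com}
Op 25: tick 2 -> clock=14.
Op 26: insert a.com -> 10.0.0.1 (expiry=14+3=17). clock=14
Op 27: tick 2 -> clock=16.
Final clock = 16
Final cache (unexpired): {a.com} -> size=1

Answer: clock=16 cache_size=1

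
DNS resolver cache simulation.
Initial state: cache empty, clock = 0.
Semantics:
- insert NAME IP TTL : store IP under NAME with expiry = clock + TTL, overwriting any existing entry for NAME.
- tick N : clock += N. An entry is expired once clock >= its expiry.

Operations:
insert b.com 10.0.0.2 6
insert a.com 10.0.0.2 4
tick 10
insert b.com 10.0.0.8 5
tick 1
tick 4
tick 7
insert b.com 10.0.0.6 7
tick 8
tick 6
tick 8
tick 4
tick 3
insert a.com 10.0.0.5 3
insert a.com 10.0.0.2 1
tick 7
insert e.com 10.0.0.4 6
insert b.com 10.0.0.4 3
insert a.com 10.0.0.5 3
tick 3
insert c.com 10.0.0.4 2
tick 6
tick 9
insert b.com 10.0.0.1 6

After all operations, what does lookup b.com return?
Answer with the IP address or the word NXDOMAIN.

Answer: 10.0.0.1

Derivation:
Op 1: insert b.com -> 10.0.0.2 (expiry=0+6=6). clock=0
Op 2: insert a.com -> 10.0.0.2 (expiry=0+4=4). clock=0
Op 3: tick 10 -> clock=10. purged={a.com,b.com}
Op 4: insert b.com -> 10.0.0.8 (expiry=10+5=15). clock=10
Op 5: tick 1 -> clock=11.
Op 6: tick 4 -> clock=15. purged={b.com}
Op 7: tick 7 -> clock=22.
Op 8: insert b.com -> 10.0.0.6 (expiry=22+7=29). clock=22
Op 9: tick 8 -> clock=30. purged={b.com}
Op 10: tick 6 -> clock=36.
Op 11: tick 8 -> clock=44.
Op 12: tick 4 -> clock=48.
Op 13: tick 3 -> clock=51.
Op 14: insert a.com -> 10.0.0.5 (expiry=51+3=54). clock=51
Op 15: insert a.com -> 10.0.0.2 (expiry=51+1=52). clock=51
Op 16: tick 7 -> clock=58. purged={a.com}
Op 17: insert e.com -> 10.0.0.4 (expiry=58+6=64). clock=58
Op 18: insert b.com -> 10.0.0.4 (expiry=58+3=61). clock=58
Op 19: insert a.com -> 10.0.0.5 (expiry=58+3=61). clock=58
Op 20: tick 3 -> clock=61. purged={a.com,b.com}
Op 21: insert c.com -> 10.0.0.4 (expiry=61+2=63). clock=61
Op 22: tick 6 -> clock=67. purged={c.com,e.com}
Op 23: tick 9 -> clock=76.
Op 24: insert b.com -> 10.0.0.1 (expiry=76+6=82). clock=76
lookup b.com: present, ip=10.0.0.1 expiry=82 > clock=76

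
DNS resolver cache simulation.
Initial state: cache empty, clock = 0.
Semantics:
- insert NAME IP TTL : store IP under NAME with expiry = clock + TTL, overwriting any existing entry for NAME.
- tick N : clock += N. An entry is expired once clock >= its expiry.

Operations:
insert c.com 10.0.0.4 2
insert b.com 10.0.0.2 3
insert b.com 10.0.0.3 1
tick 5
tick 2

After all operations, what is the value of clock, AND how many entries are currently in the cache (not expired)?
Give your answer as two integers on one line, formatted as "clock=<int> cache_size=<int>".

Op 1: insert c.com -> 10.0.0.4 (expiry=0+2=2). clock=0
Op 2: insert b.com -> 10.0.0.2 (expiry=0+3=3). clock=0
Op 3: insert b.com -> 10.0.0.3 (expiry=0+1=1). clock=0
Op 4: tick 5 -> clock=5. purged={b.com,c.com}
Op 5: tick 2 -> clock=7.
Final clock = 7
Final cache (unexpired): {} -> size=0

Answer: clock=7 cache_size=0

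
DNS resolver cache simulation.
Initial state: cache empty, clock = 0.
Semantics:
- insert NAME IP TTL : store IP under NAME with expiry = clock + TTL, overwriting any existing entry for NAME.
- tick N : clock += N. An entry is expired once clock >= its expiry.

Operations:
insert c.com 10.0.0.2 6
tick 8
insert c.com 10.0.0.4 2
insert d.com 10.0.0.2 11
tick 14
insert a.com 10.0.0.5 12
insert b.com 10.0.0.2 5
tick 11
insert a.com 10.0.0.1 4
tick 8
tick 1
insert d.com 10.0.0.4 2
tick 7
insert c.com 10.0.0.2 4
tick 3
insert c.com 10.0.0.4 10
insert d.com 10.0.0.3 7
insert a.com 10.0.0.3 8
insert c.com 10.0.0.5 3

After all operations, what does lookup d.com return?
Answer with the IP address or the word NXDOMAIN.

Op 1: insert c.com -> 10.0.0.2 (expiry=0+6=6). clock=0
Op 2: tick 8 -> clock=8. purged={c.com}
Op 3: insert c.com -> 10.0.0.4 (expiry=8+2=10). clock=8
Op 4: insert d.com -> 10.0.0.2 (expiry=8+11=19). clock=8
Op 5: tick 14 -> clock=22. purged={c.com,d.com}
Op 6: insert a.com -> 10.0.0.5 (expiry=22+12=34). clock=22
Op 7: insert b.com -> 10.0.0.2 (expiry=22+5=27). clock=22
Op 8: tick 11 -> clock=33. purged={b.com}
Op 9: insert a.com -> 10.0.0.1 (expiry=33+4=37). clock=33
Op 10: tick 8 -> clock=41. purged={a.com}
Op 11: tick 1 -> clock=42.
Op 12: insert d.com -> 10.0.0.4 (expiry=42+2=44). clock=42
Op 13: tick 7 -> clock=49. purged={d.com}
Op 14: insert c.com -> 10.0.0.2 (expiry=49+4=53). clock=49
Op 15: tick 3 -> clock=52.
Op 16: insert c.com -> 10.0.0.4 (expiry=52+10=62). clock=52
Op 17: insert d.com -> 10.0.0.3 (expiry=52+7=59). clock=52
Op 18: insert a.com -> 10.0.0.3 (expiry=52+8=60). clock=52
Op 19: insert c.com -> 10.0.0.5 (expiry=52+3=55). clock=52
lookup d.com: present, ip=10.0.0.3 expiry=59 > clock=52

Answer: 10.0.0.3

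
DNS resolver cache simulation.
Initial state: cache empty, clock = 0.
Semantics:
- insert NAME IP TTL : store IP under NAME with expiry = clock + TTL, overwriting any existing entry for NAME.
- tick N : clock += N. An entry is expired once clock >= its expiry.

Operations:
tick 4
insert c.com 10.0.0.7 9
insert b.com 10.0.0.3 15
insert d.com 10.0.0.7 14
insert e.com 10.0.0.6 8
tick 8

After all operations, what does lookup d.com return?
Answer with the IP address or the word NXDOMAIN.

Op 1: tick 4 -> clock=4.
Op 2: insert c.com -> 10.0.0.7 (expiry=4+9=13). clock=4
Op 3: insert b.com -> 10.0.0.3 (expiry=4+15=19). clock=4
Op 4: insert d.com -> 10.0.0.7 (expiry=4+14=18). clock=4
Op 5: insert e.com -> 10.0.0.6 (expiry=4+8=12). clock=4
Op 6: tick 8 -> clock=12. purged={e.com}
lookup d.com: present, ip=10.0.0.7 expiry=18 > clock=12

Answer: 10.0.0.7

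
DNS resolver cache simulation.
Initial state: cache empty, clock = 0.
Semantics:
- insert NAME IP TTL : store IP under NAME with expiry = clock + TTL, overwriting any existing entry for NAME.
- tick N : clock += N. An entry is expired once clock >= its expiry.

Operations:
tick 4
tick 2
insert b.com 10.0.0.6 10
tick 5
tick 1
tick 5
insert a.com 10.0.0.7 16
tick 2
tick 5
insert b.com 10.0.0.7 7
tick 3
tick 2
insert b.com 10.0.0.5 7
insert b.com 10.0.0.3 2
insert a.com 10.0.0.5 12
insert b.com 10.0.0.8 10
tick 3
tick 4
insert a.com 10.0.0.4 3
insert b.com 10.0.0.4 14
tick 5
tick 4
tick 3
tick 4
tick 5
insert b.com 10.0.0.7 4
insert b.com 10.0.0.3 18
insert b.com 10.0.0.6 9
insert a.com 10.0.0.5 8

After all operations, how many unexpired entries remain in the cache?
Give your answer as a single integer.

Op 1: tick 4 -> clock=4.
Op 2: tick 2 -> clock=6.
Op 3: insert b.com -> 10.0.0.6 (expiry=6+10=16). clock=6
Op 4: tick 5 -> clock=11.
Op 5: tick 1 -> clock=12.
Op 6: tick 5 -> clock=17. purged={b.com}
Op 7: insert a.com -> 10.0.0.7 (expiry=17+16=33). clock=17
Op 8: tick 2 -> clock=19.
Op 9: tick 5 -> clock=24.
Op 10: insert b.com -> 10.0.0.7 (expiry=24+7=31). clock=24
Op 11: tick 3 -> clock=27.
Op 12: tick 2 -> clock=29.
Op 13: insert b.com -> 10.0.0.5 (expiry=29+7=36). clock=29
Op 14: insert b.com -> 10.0.0.3 (expiry=29+2=31). clock=29
Op 15: insert a.com -> 10.0.0.5 (expiry=29+12=41). clock=29
Op 16: insert b.com -> 10.0.0.8 (expiry=29+10=39). clock=29
Op 17: tick 3 -> clock=32.
Op 18: tick 4 -> clock=36.
Op 19: insert a.com -> 10.0.0.4 (expiry=36+3=39). clock=36
Op 20: insert b.com -> 10.0.0.4 (expiry=36+14=50). clock=36
Op 21: tick 5 -> clock=41. purged={a.com}
Op 22: tick 4 -> clock=45.
Op 23: tick 3 -> clock=48.
Op 24: tick 4 -> clock=52. purged={b.com}
Op 25: tick 5 -> clock=57.
Op 26: insert b.com -> 10.0.0.7 (expiry=57+4=61). clock=57
Op 27: insert b.com -> 10.0.0.3 (expiry=57+18=75). clock=57
Op 28: insert b.com -> 10.0.0.6 (expiry=57+9=66). clock=57
Op 29: insert a.com -> 10.0.0.5 (expiry=57+8=65). clock=57
Final cache (unexpired): {a.com,b.com} -> size=2

Answer: 2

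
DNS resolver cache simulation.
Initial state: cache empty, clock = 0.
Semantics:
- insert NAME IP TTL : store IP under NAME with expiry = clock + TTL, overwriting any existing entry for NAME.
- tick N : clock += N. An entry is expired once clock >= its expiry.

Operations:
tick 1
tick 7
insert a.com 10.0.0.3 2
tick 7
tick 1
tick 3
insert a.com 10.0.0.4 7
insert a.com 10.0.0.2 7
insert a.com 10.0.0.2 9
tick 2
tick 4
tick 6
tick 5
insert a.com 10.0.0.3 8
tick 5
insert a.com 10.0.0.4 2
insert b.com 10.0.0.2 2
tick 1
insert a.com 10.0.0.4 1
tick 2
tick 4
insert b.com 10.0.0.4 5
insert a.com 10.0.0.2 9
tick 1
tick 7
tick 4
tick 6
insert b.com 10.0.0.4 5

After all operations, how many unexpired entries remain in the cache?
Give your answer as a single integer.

Op 1: tick 1 -> clock=1.
Op 2: tick 7 -> clock=8.
Op 3: insert a.com -> 10.0.0.3 (expiry=8+2=10). clock=8
Op 4: tick 7 -> clock=15. purged={a.com}
Op 5: tick 1 -> clock=16.
Op 6: tick 3 -> clock=19.
Op 7: insert a.com -> 10.0.0.4 (expiry=19+7=26). clock=19
Op 8: insert a.com -> 10.0.0.2 (expiry=19+7=26). clock=19
Op 9: insert a.com -> 10.0.0.2 (expiry=19+9=28). clock=19
Op 10: tick 2 -> clock=21.
Op 11: tick 4 -> clock=25.
Op 12: tick 6 -> clock=31. purged={a.com}
Op 13: tick 5 -> clock=36.
Op 14: insert a.com -> 10.0.0.3 (expiry=36+8=44). clock=36
Op 15: tick 5 -> clock=41.
Op 16: insert a.com -> 10.0.0.4 (expiry=41+2=43). clock=41
Op 17: insert b.com -> 10.0.0.2 (expiry=41+2=43). clock=41
Op 18: tick 1 -> clock=42.
Op 19: insert a.com -> 10.0.0.4 (expiry=42+1=43). clock=42
Op 20: tick 2 -> clock=44. purged={a.com,b.com}
Op 21: tick 4 -> clock=48.
Op 22: insert b.com -> 10.0.0.4 (expiry=48+5=53). clock=48
Op 23: insert a.com -> 10.0.0.2 (expiry=48+9=57). clock=48
Op 24: tick 1 -> clock=49.
Op 25: tick 7 -> clock=56. purged={b.com}
Op 26: tick 4 -> clock=60. purged={a.com}
Op 27: tick 6 -> clock=66.
Op 28: insert b.com -> 10.0.0.4 (expiry=66+5=71). clock=66
Final cache (unexpired): {b.com} -> size=1

Answer: 1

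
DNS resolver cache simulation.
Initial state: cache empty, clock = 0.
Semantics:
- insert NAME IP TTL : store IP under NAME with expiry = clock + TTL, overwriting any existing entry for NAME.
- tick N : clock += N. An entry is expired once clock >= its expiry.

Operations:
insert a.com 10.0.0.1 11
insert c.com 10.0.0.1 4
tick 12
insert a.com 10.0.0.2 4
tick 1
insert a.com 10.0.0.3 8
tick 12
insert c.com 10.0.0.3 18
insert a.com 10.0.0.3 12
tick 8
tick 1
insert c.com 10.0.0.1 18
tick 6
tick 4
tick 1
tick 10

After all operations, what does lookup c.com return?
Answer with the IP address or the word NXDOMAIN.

Answer: NXDOMAIN

Derivation:
Op 1: insert a.com -> 10.0.0.1 (expiry=0+11=11). clock=0
Op 2: insert c.com -> 10.0.0.1 (expiry=0+4=4). clock=0
Op 3: tick 12 -> clock=12. purged={a.com,c.com}
Op 4: insert a.com -> 10.0.0.2 (expiry=12+4=16). clock=12
Op 5: tick 1 -> clock=13.
Op 6: insert a.com -> 10.0.0.3 (expiry=13+8=21). clock=13
Op 7: tick 12 -> clock=25. purged={a.com}
Op 8: insert c.com -> 10.0.0.3 (expiry=25+18=43). clock=25
Op 9: insert a.com -> 10.0.0.3 (expiry=25+12=37). clock=25
Op 10: tick 8 -> clock=33.
Op 11: tick 1 -> clock=34.
Op 12: insert c.com -> 10.0.0.1 (expiry=34+18=52). clock=34
Op 13: tick 6 -> clock=40. purged={a.com}
Op 14: tick 4 -> clock=44.
Op 15: tick 1 -> clock=45.
Op 16: tick 10 -> clock=55. purged={c.com}
lookup c.com: not in cache (expired or never inserted)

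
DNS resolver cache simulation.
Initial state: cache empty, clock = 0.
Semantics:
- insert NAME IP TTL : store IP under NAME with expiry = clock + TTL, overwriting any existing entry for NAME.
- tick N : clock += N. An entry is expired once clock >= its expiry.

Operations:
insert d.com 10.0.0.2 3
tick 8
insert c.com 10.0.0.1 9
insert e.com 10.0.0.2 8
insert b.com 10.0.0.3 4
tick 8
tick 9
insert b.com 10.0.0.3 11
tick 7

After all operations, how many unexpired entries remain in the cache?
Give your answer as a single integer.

Answer: 1

Derivation:
Op 1: insert d.com -> 10.0.0.2 (expiry=0+3=3). clock=0
Op 2: tick 8 -> clock=8. purged={d.com}
Op 3: insert c.com -> 10.0.0.1 (expiry=8+9=17). clock=8
Op 4: insert e.com -> 10.0.0.2 (expiry=8+8=16). clock=8
Op 5: insert b.com -> 10.0.0.3 (expiry=8+4=12). clock=8
Op 6: tick 8 -> clock=16. purged={b.com,e.com}
Op 7: tick 9 -> clock=25. purged={c.com}
Op 8: insert b.com -> 10.0.0.3 (expiry=25+11=36). clock=25
Op 9: tick 7 -> clock=32.
Final cache (unexpired): {b.com} -> size=1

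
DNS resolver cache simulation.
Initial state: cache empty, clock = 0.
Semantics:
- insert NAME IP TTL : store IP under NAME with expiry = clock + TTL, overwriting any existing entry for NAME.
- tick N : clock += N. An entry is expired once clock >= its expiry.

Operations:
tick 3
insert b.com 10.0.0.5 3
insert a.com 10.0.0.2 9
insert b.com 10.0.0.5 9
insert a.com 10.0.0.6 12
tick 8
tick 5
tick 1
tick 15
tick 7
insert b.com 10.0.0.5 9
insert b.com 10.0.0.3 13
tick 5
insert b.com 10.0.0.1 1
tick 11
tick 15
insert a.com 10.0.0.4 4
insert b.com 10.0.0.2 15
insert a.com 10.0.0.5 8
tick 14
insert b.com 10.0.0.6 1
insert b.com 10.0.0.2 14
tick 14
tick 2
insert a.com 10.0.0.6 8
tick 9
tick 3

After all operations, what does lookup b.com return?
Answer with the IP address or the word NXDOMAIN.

Op 1: tick 3 -> clock=3.
Op 2: insert b.com -> 10.0.0.5 (expiry=3+3=6). clock=3
Op 3: insert a.com -> 10.0.0.2 (expiry=3+9=12). clock=3
Op 4: insert b.com -> 10.0.0.5 (expiry=3+9=12). clock=3
Op 5: insert a.com -> 10.0.0.6 (expiry=3+12=15). clock=3
Op 6: tick 8 -> clock=11.
Op 7: tick 5 -> clock=16. purged={a.com,b.com}
Op 8: tick 1 -> clock=17.
Op 9: tick 15 -> clock=32.
Op 10: tick 7 -> clock=39.
Op 11: insert b.com -> 10.0.0.5 (expiry=39+9=48). clock=39
Op 12: insert b.com -> 10.0.0.3 (expiry=39+13=52). clock=39
Op 13: tick 5 -> clock=44.
Op 14: insert b.com -> 10.0.0.1 (expiry=44+1=45). clock=44
Op 15: tick 11 -> clock=55. purged={b.com}
Op 16: tick 15 -> clock=70.
Op 17: insert a.com -> 10.0.0.4 (expiry=70+4=74). clock=70
Op 18: insert b.com -> 10.0.0.2 (expiry=70+15=85). clock=70
Op 19: insert a.com -> 10.0.0.5 (expiry=70+8=78). clock=70
Op 20: tick 14 -> clock=84. purged={a.com}
Op 21: insert b.com -> 10.0.0.6 (expiry=84+1=85). clock=84
Op 22: insert b.com -> 10.0.0.2 (expiry=84+14=98). clock=84
Op 23: tick 14 -> clock=98. purged={b.com}
Op 24: tick 2 -> clock=100.
Op 25: insert a.com -> 10.0.0.6 (expiry=100+8=108). clock=100
Op 26: tick 9 -> clock=109. purged={a.com}
Op 27: tick 3 -> clock=112.
lookup b.com: not in cache (expired or never inserted)

Answer: NXDOMAIN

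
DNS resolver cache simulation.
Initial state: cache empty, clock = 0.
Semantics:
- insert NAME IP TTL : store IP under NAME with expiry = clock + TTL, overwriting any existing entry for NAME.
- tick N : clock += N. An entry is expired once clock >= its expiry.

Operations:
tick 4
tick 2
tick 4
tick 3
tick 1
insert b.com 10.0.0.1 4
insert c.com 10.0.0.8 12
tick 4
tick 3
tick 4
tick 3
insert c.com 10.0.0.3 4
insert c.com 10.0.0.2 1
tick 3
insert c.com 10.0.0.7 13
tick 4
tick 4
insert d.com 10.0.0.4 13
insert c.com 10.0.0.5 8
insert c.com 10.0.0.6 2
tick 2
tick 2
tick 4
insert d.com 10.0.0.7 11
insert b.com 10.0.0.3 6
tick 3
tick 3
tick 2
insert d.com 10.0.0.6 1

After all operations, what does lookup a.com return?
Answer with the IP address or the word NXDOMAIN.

Answer: NXDOMAIN

Derivation:
Op 1: tick 4 -> clock=4.
Op 2: tick 2 -> clock=6.
Op 3: tick 4 -> clock=10.
Op 4: tick 3 -> clock=13.
Op 5: tick 1 -> clock=14.
Op 6: insert b.com -> 10.0.0.1 (expiry=14+4=18). clock=14
Op 7: insert c.com -> 10.0.0.8 (expiry=14+12=26). clock=14
Op 8: tick 4 -> clock=18. purged={b.com}
Op 9: tick 3 -> clock=21.
Op 10: tick 4 -> clock=25.
Op 11: tick 3 -> clock=28. purged={c.com}
Op 12: insert c.com -> 10.0.0.3 (expiry=28+4=32). clock=28
Op 13: insert c.com -> 10.0.0.2 (expiry=28+1=29). clock=28
Op 14: tick 3 -> clock=31. purged={c.com}
Op 15: insert c.com -> 10.0.0.7 (expiry=31+13=44). clock=31
Op 16: tick 4 -> clock=35.
Op 17: tick 4 -> clock=39.
Op 18: insert d.com -> 10.0.0.4 (expiry=39+13=52). clock=39
Op 19: insert c.com -> 10.0.0.5 (expiry=39+8=47). clock=39
Op 20: insert c.com -> 10.0.0.6 (expiry=39+2=41). clock=39
Op 21: tick 2 -> clock=41. purged={c.com}
Op 22: tick 2 -> clock=43.
Op 23: tick 4 -> clock=47.
Op 24: insert d.com -> 10.0.0.7 (expiry=47+11=58). clock=47
Op 25: insert b.com -> 10.0.0.3 (expiry=47+6=53). clock=47
Op 26: tick 3 -> clock=50.
Op 27: tick 3 -> clock=53. purged={b.com}
Op 28: tick 2 -> clock=55.
Op 29: insert d.com -> 10.0.0.6 (expiry=55+1=56). clock=55
lookup a.com: not in cache (expired or never inserted)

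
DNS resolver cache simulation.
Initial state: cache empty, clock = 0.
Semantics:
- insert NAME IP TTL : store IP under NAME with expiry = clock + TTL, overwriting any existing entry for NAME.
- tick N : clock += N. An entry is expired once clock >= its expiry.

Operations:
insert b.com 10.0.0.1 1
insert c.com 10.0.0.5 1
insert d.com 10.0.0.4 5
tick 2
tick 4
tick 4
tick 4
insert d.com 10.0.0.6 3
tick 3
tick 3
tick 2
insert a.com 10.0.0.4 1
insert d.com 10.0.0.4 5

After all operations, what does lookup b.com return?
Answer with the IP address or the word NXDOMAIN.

Op 1: insert b.com -> 10.0.0.1 (expiry=0+1=1). clock=0
Op 2: insert c.com -> 10.0.0.5 (expiry=0+1=1). clock=0
Op 3: insert d.com -> 10.0.0.4 (expiry=0+5=5). clock=0
Op 4: tick 2 -> clock=2. purged={b.com,c.com}
Op 5: tick 4 -> clock=6. purged={d.com}
Op 6: tick 4 -> clock=10.
Op 7: tick 4 -> clock=14.
Op 8: insert d.com -> 10.0.0.6 (expiry=14+3=17). clock=14
Op 9: tick 3 -> clock=17. purged={d.com}
Op 10: tick 3 -> clock=20.
Op 11: tick 2 -> clock=22.
Op 12: insert a.com -> 10.0.0.4 (expiry=22+1=23). clock=22
Op 13: insert d.com -> 10.0.0.4 (expiry=22+5=27). clock=22
lookup b.com: not in cache (expired or never inserted)

Answer: NXDOMAIN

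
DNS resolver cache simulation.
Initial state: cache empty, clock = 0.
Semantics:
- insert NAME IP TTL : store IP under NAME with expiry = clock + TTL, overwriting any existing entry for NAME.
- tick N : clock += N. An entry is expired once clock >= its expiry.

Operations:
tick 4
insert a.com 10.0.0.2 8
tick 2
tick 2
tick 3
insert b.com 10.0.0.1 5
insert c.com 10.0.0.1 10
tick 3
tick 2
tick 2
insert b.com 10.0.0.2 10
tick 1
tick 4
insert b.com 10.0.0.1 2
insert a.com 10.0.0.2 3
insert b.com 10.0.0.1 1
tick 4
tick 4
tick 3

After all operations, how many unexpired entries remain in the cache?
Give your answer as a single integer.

Answer: 0

Derivation:
Op 1: tick 4 -> clock=4.
Op 2: insert a.com -> 10.0.0.2 (expiry=4+8=12). clock=4
Op 3: tick 2 -> clock=6.
Op 4: tick 2 -> clock=8.
Op 5: tick 3 -> clock=11.
Op 6: insert b.com -> 10.0.0.1 (expiry=11+5=16). clock=11
Op 7: insert c.com -> 10.0.0.1 (expiry=11+10=21). clock=11
Op 8: tick 3 -> clock=14. purged={a.com}
Op 9: tick 2 -> clock=16. purged={b.com}
Op 10: tick 2 -> clock=18.
Op 11: insert b.com -> 10.0.0.2 (expiry=18+10=28). clock=18
Op 12: tick 1 -> clock=19.
Op 13: tick 4 -> clock=23. purged={c.com}
Op 14: insert b.com -> 10.0.0.1 (expiry=23+2=25). clock=23
Op 15: insert a.com -> 10.0.0.2 (expiry=23+3=26). clock=23
Op 16: insert b.com -> 10.0.0.1 (expiry=23+1=24). clock=23
Op 17: tick 4 -> clock=27. purged={a.com,b.com}
Op 18: tick 4 -> clock=31.
Op 19: tick 3 -> clock=34.
Final cache (unexpired): {} -> size=0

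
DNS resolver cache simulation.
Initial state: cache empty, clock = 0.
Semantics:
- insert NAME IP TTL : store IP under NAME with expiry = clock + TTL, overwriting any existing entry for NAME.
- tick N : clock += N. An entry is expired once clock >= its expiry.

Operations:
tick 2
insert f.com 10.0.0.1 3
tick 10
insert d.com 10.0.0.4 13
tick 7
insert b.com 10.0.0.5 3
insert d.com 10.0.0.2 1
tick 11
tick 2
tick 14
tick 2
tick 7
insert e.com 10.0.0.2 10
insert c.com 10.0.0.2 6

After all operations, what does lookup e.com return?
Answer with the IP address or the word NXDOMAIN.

Op 1: tick 2 -> clock=2.
Op 2: insert f.com -> 10.0.0.1 (expiry=2+3=5). clock=2
Op 3: tick 10 -> clock=12. purged={f.com}
Op 4: insert d.com -> 10.0.0.4 (expiry=12+13=25). clock=12
Op 5: tick 7 -> clock=19.
Op 6: insert b.com -> 10.0.0.5 (expiry=19+3=22). clock=19
Op 7: insert d.com -> 10.0.0.2 (expiry=19+1=20). clock=19
Op 8: tick 11 -> clock=30. purged={b.com,d.com}
Op 9: tick 2 -> clock=32.
Op 10: tick 14 -> clock=46.
Op 11: tick 2 -> clock=48.
Op 12: tick 7 -> clock=55.
Op 13: insert e.com -> 10.0.0.2 (expiry=55+10=65). clock=55
Op 14: insert c.com -> 10.0.0.2 (expiry=55+6=61). clock=55
lookup e.com: present, ip=10.0.0.2 expiry=65 > clock=55

Answer: 10.0.0.2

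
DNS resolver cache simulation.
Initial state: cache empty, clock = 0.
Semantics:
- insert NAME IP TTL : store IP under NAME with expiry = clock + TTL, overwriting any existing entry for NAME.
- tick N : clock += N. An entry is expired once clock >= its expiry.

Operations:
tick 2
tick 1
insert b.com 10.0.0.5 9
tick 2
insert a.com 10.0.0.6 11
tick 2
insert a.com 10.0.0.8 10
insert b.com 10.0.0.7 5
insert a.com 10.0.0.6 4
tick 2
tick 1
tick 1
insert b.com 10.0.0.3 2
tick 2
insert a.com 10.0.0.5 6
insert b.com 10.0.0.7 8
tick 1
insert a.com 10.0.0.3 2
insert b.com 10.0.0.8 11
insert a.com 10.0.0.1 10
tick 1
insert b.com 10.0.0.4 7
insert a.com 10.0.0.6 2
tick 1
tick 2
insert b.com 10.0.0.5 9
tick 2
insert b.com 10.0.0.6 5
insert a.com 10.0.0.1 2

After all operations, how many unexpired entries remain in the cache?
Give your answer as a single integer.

Op 1: tick 2 -> clock=2.
Op 2: tick 1 -> clock=3.
Op 3: insert b.com -> 10.0.0.5 (expiry=3+9=12). clock=3
Op 4: tick 2 -> clock=5.
Op 5: insert a.com -> 10.0.0.6 (expiry=5+11=16). clock=5
Op 6: tick 2 -> clock=7.
Op 7: insert a.com -> 10.0.0.8 (expiry=7+10=17). clock=7
Op 8: insert b.com -> 10.0.0.7 (expiry=7+5=12). clock=7
Op 9: insert a.com -> 10.0.0.6 (expiry=7+4=11). clock=7
Op 10: tick 2 -> clock=9.
Op 11: tick 1 -> clock=10.
Op 12: tick 1 -> clock=11. purged={a.com}
Op 13: insert b.com -> 10.0.0.3 (expiry=11+2=13). clock=11
Op 14: tick 2 -> clock=13. purged={b.com}
Op 15: insert a.com -> 10.0.0.5 (expiry=13+6=19). clock=13
Op 16: insert b.com -> 10.0.0.7 (expiry=13+8=21). clock=13
Op 17: tick 1 -> clock=14.
Op 18: insert a.com -> 10.0.0.3 (expiry=14+2=16). clock=14
Op 19: insert b.com -> 10.0.0.8 (expiry=14+11=25). clock=14
Op 20: insert a.com -> 10.0.0.1 (expiry=14+10=24). clock=14
Op 21: tick 1 -> clock=15.
Op 22: insert b.com -> 10.0.0.4 (expiry=15+7=22). clock=15
Op 23: insert a.com -> 10.0.0.6 (expiry=15+2=17). clock=15
Op 24: tick 1 -> clock=16.
Op 25: tick 2 -> clock=18. purged={a.com}
Op 26: insert b.com -> 10.0.0.5 (expiry=18+9=27). clock=18
Op 27: tick 2 -> clock=20.
Op 28: insert b.com -> 10.0.0.6 (expiry=20+5=25). clock=20
Op 29: insert a.com -> 10.0.0.1 (expiry=20+2=22). clock=20
Final cache (unexpired): {a.com,b.com} -> size=2

Answer: 2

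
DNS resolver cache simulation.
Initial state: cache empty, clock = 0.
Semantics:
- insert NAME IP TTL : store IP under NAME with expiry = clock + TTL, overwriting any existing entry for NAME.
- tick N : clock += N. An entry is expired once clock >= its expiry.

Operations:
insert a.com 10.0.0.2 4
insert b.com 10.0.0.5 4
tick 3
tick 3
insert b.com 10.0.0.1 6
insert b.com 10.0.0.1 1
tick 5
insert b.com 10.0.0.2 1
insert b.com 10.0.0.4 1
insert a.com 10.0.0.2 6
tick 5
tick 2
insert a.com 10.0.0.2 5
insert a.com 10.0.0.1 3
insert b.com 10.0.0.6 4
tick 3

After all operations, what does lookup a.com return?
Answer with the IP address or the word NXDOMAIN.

Answer: NXDOMAIN

Derivation:
Op 1: insert a.com -> 10.0.0.2 (expiry=0+4=4). clock=0
Op 2: insert b.com -> 10.0.0.5 (expiry=0+4=4). clock=0
Op 3: tick 3 -> clock=3.
Op 4: tick 3 -> clock=6. purged={a.com,b.com}
Op 5: insert b.com -> 10.0.0.1 (expiry=6+6=12). clock=6
Op 6: insert b.com -> 10.0.0.1 (expiry=6+1=7). clock=6
Op 7: tick 5 -> clock=11. purged={b.com}
Op 8: insert b.com -> 10.0.0.2 (expiry=11+1=12). clock=11
Op 9: insert b.com -> 10.0.0.4 (expiry=11+1=12). clock=11
Op 10: insert a.com -> 10.0.0.2 (expiry=11+6=17). clock=11
Op 11: tick 5 -> clock=16. purged={b.com}
Op 12: tick 2 -> clock=18. purged={a.com}
Op 13: insert a.com -> 10.0.0.2 (expiry=18+5=23). clock=18
Op 14: insert a.com -> 10.0.0.1 (expiry=18+3=21). clock=18
Op 15: insert b.com -> 10.0.0.6 (expiry=18+4=22). clock=18
Op 16: tick 3 -> clock=21. purged={a.com}
lookup a.com: not in cache (expired or never inserted)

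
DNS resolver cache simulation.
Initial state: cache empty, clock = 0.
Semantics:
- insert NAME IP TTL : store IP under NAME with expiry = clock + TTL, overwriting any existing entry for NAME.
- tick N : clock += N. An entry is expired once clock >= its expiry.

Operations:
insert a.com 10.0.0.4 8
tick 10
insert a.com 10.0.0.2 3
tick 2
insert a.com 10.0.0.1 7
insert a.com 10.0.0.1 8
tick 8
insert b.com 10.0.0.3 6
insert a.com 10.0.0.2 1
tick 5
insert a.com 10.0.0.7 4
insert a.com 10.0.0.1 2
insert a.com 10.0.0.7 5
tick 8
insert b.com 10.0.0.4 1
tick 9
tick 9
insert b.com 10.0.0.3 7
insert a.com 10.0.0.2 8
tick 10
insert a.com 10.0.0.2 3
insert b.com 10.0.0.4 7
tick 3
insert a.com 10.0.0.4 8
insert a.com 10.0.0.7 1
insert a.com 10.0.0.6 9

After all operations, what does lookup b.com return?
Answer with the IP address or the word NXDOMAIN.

Op 1: insert a.com -> 10.0.0.4 (expiry=0+8=8). clock=0
Op 2: tick 10 -> clock=10. purged={a.com}
Op 3: insert a.com -> 10.0.0.2 (expiry=10+3=13). clock=10
Op 4: tick 2 -> clock=12.
Op 5: insert a.com -> 10.0.0.1 (expiry=12+7=19). clock=12
Op 6: insert a.com -> 10.0.0.1 (expiry=12+8=20). clock=12
Op 7: tick 8 -> clock=20. purged={a.com}
Op 8: insert b.com -> 10.0.0.3 (expiry=20+6=26). clock=20
Op 9: insert a.com -> 10.0.0.2 (expiry=20+1=21). clock=20
Op 10: tick 5 -> clock=25. purged={a.com}
Op 11: insert a.com -> 10.0.0.7 (expiry=25+4=29). clock=25
Op 12: insert a.com -> 10.0.0.1 (expiry=25+2=27). clock=25
Op 13: insert a.com -> 10.0.0.7 (expiry=25+5=30). clock=25
Op 14: tick 8 -> clock=33. purged={a.com,b.com}
Op 15: insert b.com -> 10.0.0.4 (expiry=33+1=34). clock=33
Op 16: tick 9 -> clock=42. purged={b.com}
Op 17: tick 9 -> clock=51.
Op 18: insert b.com -> 10.0.0.3 (expiry=51+7=58). clock=51
Op 19: insert a.com -> 10.0.0.2 (expiry=51+8=59). clock=51
Op 20: tick 10 -> clock=61. purged={a.com,b.com}
Op 21: insert a.com -> 10.0.0.2 (expiry=61+3=64). clock=61
Op 22: insert b.com -> 10.0.0.4 (expiry=61+7=68). clock=61
Op 23: tick 3 -> clock=64. purged={a.com}
Op 24: insert a.com -> 10.0.0.4 (expiry=64+8=72). clock=64
Op 25: insert a.com -> 10.0.0.7 (expiry=64+1=65). clock=64
Op 26: insert a.com -> 10.0.0.6 (expiry=64+9=73). clock=64
lookup b.com: present, ip=10.0.0.4 expiry=68 > clock=64

Answer: 10.0.0.4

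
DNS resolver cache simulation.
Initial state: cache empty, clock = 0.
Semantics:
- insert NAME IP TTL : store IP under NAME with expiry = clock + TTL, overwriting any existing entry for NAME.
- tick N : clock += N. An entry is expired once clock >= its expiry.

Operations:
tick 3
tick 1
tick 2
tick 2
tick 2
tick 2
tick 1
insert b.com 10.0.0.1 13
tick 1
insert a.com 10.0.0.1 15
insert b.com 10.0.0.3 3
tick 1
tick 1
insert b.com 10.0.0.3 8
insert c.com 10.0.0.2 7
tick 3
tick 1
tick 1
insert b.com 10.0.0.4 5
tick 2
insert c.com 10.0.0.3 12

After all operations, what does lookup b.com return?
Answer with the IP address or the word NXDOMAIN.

Op 1: tick 3 -> clock=3.
Op 2: tick 1 -> clock=4.
Op 3: tick 2 -> clock=6.
Op 4: tick 2 -> clock=8.
Op 5: tick 2 -> clock=10.
Op 6: tick 2 -> clock=12.
Op 7: tick 1 -> clock=13.
Op 8: insert b.com -> 10.0.0.1 (expiry=13+13=26). clock=13
Op 9: tick 1 -> clock=14.
Op 10: insert a.com -> 10.0.0.1 (expiry=14+15=29). clock=14
Op 11: insert b.com -> 10.0.0.3 (expiry=14+3=17). clock=14
Op 12: tick 1 -> clock=15.
Op 13: tick 1 -> clock=16.
Op 14: insert b.com -> 10.0.0.3 (expiry=16+8=24). clock=16
Op 15: insert c.com -> 10.0.0.2 (expiry=16+7=23). clock=16
Op 16: tick 3 -> clock=19.
Op 17: tick 1 -> clock=20.
Op 18: tick 1 -> clock=21.
Op 19: insert b.com -> 10.0.0.4 (expiry=21+5=26). clock=21
Op 20: tick 2 -> clock=23. purged={c.com}
Op 21: insert c.com -> 10.0.0.3 (expiry=23+12=35). clock=23
lookup b.com: present, ip=10.0.0.4 expiry=26 > clock=23

Answer: 10.0.0.4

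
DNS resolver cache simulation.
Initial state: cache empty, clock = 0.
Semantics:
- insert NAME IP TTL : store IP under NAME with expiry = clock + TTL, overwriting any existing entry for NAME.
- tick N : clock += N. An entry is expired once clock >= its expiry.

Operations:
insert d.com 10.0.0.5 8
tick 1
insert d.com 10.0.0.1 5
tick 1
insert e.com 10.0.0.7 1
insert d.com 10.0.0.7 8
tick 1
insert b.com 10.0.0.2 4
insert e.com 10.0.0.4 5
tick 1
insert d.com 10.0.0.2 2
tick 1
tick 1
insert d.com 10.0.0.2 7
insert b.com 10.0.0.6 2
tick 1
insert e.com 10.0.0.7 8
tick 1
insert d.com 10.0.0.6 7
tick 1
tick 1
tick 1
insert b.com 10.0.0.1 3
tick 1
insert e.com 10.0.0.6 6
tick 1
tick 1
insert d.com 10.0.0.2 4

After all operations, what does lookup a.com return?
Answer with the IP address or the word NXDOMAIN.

Answer: NXDOMAIN

Derivation:
Op 1: insert d.com -> 10.0.0.5 (expiry=0+8=8). clock=0
Op 2: tick 1 -> clock=1.
Op 3: insert d.com -> 10.0.0.1 (expiry=1+5=6). clock=1
Op 4: tick 1 -> clock=2.
Op 5: insert e.com -> 10.0.0.7 (expiry=2+1=3). clock=2
Op 6: insert d.com -> 10.0.0.7 (expiry=2+8=10). clock=2
Op 7: tick 1 -> clock=3. purged={e.com}
Op 8: insert b.com -> 10.0.0.2 (expiry=3+4=7). clock=3
Op 9: insert e.com -> 10.0.0.4 (expiry=3+5=8). clock=3
Op 10: tick 1 -> clock=4.
Op 11: insert d.com -> 10.0.0.2 (expiry=4+2=6). clock=4
Op 12: tick 1 -> clock=5.
Op 13: tick 1 -> clock=6. purged={d.com}
Op 14: insert d.com -> 10.0.0.2 (expiry=6+7=13). clock=6
Op 15: insert b.com -> 10.0.0.6 (expiry=6+2=8). clock=6
Op 16: tick 1 -> clock=7.
Op 17: insert e.com -> 10.0.0.7 (expiry=7+8=15). clock=7
Op 18: tick 1 -> clock=8. purged={b.com}
Op 19: insert d.com -> 10.0.0.6 (expiry=8+7=15). clock=8
Op 20: tick 1 -> clock=9.
Op 21: tick 1 -> clock=10.
Op 22: tick 1 -> clock=11.
Op 23: insert b.com -> 10.0.0.1 (expiry=11+3=14). clock=11
Op 24: tick 1 -> clock=12.
Op 25: insert e.com -> 10.0.0.6 (expiry=12+6=18). clock=12
Op 26: tick 1 -> clock=13.
Op 27: tick 1 -> clock=14. purged={b.com}
Op 28: insert d.com -> 10.0.0.2 (expiry=14+4=18). clock=14
lookup a.com: not in cache (expired or never inserted)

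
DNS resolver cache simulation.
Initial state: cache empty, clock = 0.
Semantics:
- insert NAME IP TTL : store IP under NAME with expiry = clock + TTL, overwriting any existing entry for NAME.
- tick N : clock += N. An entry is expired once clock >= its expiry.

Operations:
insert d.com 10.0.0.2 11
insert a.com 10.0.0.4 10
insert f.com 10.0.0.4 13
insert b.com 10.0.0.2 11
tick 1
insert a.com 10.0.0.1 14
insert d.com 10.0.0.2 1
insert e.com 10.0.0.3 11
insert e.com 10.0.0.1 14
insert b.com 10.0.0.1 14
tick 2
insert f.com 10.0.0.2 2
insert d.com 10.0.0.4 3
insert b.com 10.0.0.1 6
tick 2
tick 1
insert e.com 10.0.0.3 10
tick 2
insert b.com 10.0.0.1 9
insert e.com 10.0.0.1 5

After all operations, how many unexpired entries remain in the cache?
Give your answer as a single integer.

Answer: 3

Derivation:
Op 1: insert d.com -> 10.0.0.2 (expiry=0+11=11). clock=0
Op 2: insert a.com -> 10.0.0.4 (expiry=0+10=10). clock=0
Op 3: insert f.com -> 10.0.0.4 (expiry=0+13=13). clock=0
Op 4: insert b.com -> 10.0.0.2 (expiry=0+11=11). clock=0
Op 5: tick 1 -> clock=1.
Op 6: insert a.com -> 10.0.0.1 (expiry=1+14=15). clock=1
Op 7: insert d.com -> 10.0.0.2 (expiry=1+1=2). clock=1
Op 8: insert e.com -> 10.0.0.3 (expiry=1+11=12). clock=1
Op 9: insert e.com -> 10.0.0.1 (expiry=1+14=15). clock=1
Op 10: insert b.com -> 10.0.0.1 (expiry=1+14=15). clock=1
Op 11: tick 2 -> clock=3. purged={d.com}
Op 12: insert f.com -> 10.0.0.2 (expiry=3+2=5). clock=3
Op 13: insert d.com -> 10.0.0.4 (expiry=3+3=6). clock=3
Op 14: insert b.com -> 10.0.0.1 (expiry=3+6=9). clock=3
Op 15: tick 2 -> clock=5. purged={f.com}
Op 16: tick 1 -> clock=6. purged={d.com}
Op 17: insert e.com -> 10.0.0.3 (expiry=6+10=16). clock=6
Op 18: tick 2 -> clock=8.
Op 19: insert b.com -> 10.0.0.1 (expiry=8+9=17). clock=8
Op 20: insert e.com -> 10.0.0.1 (expiry=8+5=13). clock=8
Final cache (unexpired): {a.com,b.com,e.com} -> size=3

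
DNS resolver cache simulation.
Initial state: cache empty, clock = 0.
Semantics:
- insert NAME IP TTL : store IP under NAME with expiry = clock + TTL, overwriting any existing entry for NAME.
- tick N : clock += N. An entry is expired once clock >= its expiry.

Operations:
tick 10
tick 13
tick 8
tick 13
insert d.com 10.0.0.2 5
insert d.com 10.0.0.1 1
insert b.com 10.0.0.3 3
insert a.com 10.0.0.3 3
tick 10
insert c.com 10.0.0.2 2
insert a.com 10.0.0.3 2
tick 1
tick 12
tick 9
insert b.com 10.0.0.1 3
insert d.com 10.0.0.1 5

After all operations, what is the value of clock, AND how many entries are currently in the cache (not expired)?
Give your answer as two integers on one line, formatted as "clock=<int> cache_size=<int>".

Answer: clock=76 cache_size=2

Derivation:
Op 1: tick 10 -> clock=10.
Op 2: tick 13 -> clock=23.
Op 3: tick 8 -> clock=31.
Op 4: tick 13 -> clock=44.
Op 5: insert d.com -> 10.0.0.2 (expiry=44+5=49). clock=44
Op 6: insert d.com -> 10.0.0.1 (expiry=44+1=45). clock=44
Op 7: insert b.com -> 10.0.0.3 (expiry=44+3=47). clock=44
Op 8: insert a.com -> 10.0.0.3 (expiry=44+3=47). clock=44
Op 9: tick 10 -> clock=54. purged={a.com,b.com,d.com}
Op 10: insert c.com -> 10.0.0.2 (expiry=54+2=56). clock=54
Op 11: insert a.com -> 10.0.0.3 (expiry=54+2=56). clock=54
Op 12: tick 1 -> clock=55.
Op 13: tick 12 -> clock=67. purged={a.com,c.com}
Op 14: tick 9 -> clock=76.
Op 15: insert b.com -> 10.0.0.1 (expiry=76+3=79). clock=76
Op 16: insert d.com -> 10.0.0.1 (expiry=76+5=81). clock=76
Final clock = 76
Final cache (unexpired): {b.com,d.com} -> size=2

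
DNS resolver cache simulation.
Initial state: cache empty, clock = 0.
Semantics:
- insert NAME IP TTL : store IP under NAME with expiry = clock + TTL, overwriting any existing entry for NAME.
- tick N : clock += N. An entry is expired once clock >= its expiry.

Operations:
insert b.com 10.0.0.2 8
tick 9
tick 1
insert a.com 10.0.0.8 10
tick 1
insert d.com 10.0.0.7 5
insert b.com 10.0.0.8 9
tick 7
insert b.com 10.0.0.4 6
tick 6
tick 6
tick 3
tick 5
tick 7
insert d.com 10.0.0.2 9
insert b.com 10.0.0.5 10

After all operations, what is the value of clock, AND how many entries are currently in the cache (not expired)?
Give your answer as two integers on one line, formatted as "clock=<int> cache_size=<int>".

Answer: clock=45 cache_size=2

Derivation:
Op 1: insert b.com -> 10.0.0.2 (expiry=0+8=8). clock=0
Op 2: tick 9 -> clock=9. purged={b.com}
Op 3: tick 1 -> clock=10.
Op 4: insert a.com -> 10.0.0.8 (expiry=10+10=20). clock=10
Op 5: tick 1 -> clock=11.
Op 6: insert d.com -> 10.0.0.7 (expiry=11+5=16). clock=11
Op 7: insert b.com -> 10.0.0.8 (expiry=11+9=20). clock=11
Op 8: tick 7 -> clock=18. purged={d.com}
Op 9: insert b.com -> 10.0.0.4 (expiry=18+6=24). clock=18
Op 10: tick 6 -> clock=24. purged={a.com,b.com}
Op 11: tick 6 -> clock=30.
Op 12: tick 3 -> clock=33.
Op 13: tick 5 -> clock=38.
Op 14: tick 7 -> clock=45.
Op 15: insert d.com -> 10.0.0.2 (expiry=45+9=54). clock=45
Op 16: insert b.com -> 10.0.0.5 (expiry=45+10=55). clock=45
Final clock = 45
Final cache (unexpired): {b.com,d.com} -> size=2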